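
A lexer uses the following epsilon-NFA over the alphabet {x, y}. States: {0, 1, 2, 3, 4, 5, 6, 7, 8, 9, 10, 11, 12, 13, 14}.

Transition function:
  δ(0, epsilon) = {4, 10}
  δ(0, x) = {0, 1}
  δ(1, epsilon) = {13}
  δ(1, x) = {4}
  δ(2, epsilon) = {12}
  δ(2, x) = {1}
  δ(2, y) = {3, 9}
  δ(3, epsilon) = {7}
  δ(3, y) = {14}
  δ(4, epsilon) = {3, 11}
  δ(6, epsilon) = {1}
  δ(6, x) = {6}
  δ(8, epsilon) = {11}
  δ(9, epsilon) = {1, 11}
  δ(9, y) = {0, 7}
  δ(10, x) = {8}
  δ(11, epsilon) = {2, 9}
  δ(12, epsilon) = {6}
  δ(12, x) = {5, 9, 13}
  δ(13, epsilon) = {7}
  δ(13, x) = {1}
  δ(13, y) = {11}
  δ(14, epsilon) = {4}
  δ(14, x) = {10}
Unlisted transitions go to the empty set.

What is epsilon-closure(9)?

{1, 2, 6, 7, 9, 11, 12, 13}

Start with {9}.
From 9 via epsilon: add 1, 11.
From 1 via epsilon: add 13.
From 11 via epsilon: add 2.
From 2 via epsilon: add 12.
From 13 via epsilon: add 7.
From 12 via epsilon: add 6.
No new states can be added; the closed set is {1, 2, 6, 7, 9, 11, 12, 13}.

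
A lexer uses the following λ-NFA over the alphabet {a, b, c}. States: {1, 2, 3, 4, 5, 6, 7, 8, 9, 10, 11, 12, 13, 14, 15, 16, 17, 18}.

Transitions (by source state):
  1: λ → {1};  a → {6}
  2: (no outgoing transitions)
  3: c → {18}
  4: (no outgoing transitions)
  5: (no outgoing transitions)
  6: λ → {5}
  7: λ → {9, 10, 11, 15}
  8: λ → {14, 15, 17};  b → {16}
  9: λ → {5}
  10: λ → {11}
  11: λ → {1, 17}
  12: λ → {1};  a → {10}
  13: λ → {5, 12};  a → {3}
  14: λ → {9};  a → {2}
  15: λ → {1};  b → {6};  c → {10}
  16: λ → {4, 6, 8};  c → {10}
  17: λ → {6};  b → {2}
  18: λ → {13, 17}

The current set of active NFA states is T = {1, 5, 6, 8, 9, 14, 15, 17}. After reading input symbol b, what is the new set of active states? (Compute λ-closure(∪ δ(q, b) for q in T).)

{1, 2, 4, 5, 6, 8, 9, 14, 15, 16, 17}

8 on b → {16}.
15 on b → {6}.
17 on b → {2}.
No b-transition from 1, 5, 6, 9, 14.
Union after reading b: {2, 6, 16}.
Now take the λ-closure:
From 6 via λ: add 5.
From 16 via λ: add 4, 8.
From 8 via λ: add 14, 15, 17.
From 14 via λ: add 9.
From 15 via λ: add 1.
No new states can be added; the closed set is {1, 2, 4, 5, 6, 8, 9, 14, 15, 16, 17}.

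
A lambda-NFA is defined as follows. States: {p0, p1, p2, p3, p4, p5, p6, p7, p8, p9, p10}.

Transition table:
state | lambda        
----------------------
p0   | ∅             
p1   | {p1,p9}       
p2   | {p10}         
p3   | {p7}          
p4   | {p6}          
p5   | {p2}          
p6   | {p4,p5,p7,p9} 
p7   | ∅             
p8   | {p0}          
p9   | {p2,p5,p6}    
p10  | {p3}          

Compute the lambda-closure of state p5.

Start with {p5}.
From p5 via lambda: add p2.
From p2 via lambda: add p10.
From p10 via lambda: add p3.
From p3 via lambda: add p7.
No new states can be added; the closed set is {p2, p3, p5, p7, p10}.

{p2, p3, p5, p7, p10}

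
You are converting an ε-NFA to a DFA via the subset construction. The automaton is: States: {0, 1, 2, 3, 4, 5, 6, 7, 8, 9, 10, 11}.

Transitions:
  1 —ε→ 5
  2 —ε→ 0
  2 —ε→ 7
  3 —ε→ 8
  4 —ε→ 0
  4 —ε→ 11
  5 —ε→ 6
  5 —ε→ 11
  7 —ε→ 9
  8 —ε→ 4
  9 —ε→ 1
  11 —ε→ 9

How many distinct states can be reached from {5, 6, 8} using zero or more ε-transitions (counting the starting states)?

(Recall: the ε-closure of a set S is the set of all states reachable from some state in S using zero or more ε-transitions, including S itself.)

Start with {5, 6, 8}.
From 5 via ε: add 11.
From 8 via ε: add 4.
From 4 via ε: add 0.
From 11 via ε: add 9.
From 9 via ε: add 1.
ε-closure = {0, 1, 4, 5, 6, 8, 9, 11}, which has 8 states.

8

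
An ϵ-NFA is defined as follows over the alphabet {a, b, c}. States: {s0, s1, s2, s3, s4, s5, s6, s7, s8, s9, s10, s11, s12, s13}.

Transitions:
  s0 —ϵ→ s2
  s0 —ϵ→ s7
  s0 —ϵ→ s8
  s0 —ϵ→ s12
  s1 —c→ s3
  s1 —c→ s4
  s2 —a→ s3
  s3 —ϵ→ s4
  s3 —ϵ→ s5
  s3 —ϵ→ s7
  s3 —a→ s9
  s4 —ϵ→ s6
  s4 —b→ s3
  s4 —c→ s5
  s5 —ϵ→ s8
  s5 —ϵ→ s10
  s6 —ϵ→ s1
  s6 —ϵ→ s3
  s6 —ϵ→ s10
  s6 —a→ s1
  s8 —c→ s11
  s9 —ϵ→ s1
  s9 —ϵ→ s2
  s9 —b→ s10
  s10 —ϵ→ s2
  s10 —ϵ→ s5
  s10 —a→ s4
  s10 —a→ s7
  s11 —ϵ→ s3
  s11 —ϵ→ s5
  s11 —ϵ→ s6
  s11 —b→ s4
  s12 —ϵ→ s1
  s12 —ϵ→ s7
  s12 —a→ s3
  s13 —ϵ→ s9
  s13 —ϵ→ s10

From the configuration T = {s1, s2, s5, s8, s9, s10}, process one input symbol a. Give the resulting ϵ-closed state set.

{s1, s2, s3, s4, s5, s6, s7, s8, s10}

s2 on a → {s3}.
s10 on a → {s4, s7}.
No a-transition from s1, s5, s8, s9.
Union after reading a: {s3, s4, s7}.
Now take the ϵ-closure:
From s3 via ϵ: add s5.
From s4 via ϵ: add s6.
From s5 via ϵ: add s8, s10.
From s6 via ϵ: add s1.
From s10 via ϵ: add s2.
No new states can be added; the closed set is {s1, s2, s3, s4, s5, s6, s7, s8, s10}.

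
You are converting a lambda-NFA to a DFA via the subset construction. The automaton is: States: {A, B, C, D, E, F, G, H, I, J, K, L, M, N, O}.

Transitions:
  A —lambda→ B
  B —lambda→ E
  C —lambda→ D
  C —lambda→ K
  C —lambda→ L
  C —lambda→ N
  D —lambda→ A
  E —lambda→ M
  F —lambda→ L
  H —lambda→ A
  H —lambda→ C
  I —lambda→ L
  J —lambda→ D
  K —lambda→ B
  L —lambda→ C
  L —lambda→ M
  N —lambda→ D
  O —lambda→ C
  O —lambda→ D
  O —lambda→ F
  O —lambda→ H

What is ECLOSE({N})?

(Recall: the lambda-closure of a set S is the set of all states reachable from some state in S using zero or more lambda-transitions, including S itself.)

Start with {N}.
From N via lambda: add D.
From D via lambda: add A.
From A via lambda: add B.
From B via lambda: add E.
From E via lambda: add M.
No new states can be added; the closed set is {A, B, D, E, M, N}.

{A, B, D, E, M, N}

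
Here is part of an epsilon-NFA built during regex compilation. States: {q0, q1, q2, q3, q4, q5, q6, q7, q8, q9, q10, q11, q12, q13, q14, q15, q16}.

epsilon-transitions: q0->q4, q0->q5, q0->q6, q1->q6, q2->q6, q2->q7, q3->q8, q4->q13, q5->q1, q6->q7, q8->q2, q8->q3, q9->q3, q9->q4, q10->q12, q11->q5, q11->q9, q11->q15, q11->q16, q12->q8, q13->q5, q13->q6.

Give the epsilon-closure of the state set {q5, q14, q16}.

Start with {q5, q14, q16}.
From q5 via epsilon: add q1.
From q1 via epsilon: add q6.
From q6 via epsilon: add q7.
No new states can be added; the closed set is {q1, q5, q6, q7, q14, q16}.

{q1, q5, q6, q7, q14, q16}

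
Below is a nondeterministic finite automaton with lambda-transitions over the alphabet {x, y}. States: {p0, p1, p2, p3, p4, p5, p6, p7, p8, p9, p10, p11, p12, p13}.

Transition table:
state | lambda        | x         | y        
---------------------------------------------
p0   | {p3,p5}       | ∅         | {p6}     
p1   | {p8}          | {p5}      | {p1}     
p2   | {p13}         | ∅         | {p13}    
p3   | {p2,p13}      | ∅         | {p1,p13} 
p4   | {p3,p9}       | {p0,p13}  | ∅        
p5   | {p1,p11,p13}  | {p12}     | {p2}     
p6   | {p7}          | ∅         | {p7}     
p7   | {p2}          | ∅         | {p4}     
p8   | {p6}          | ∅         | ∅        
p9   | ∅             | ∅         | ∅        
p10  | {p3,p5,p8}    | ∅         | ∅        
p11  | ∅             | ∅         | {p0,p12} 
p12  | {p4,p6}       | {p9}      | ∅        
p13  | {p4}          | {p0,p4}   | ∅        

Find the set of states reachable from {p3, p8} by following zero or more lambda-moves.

Start with {p3, p8}.
From p3 via lambda: add p2, p13.
From p8 via lambda: add p6.
From p6 via lambda: add p7.
From p13 via lambda: add p4.
From p4 via lambda: add p9.
No new states can be added; the closed set is {p2, p3, p4, p6, p7, p8, p9, p13}.

{p2, p3, p4, p6, p7, p8, p9, p13}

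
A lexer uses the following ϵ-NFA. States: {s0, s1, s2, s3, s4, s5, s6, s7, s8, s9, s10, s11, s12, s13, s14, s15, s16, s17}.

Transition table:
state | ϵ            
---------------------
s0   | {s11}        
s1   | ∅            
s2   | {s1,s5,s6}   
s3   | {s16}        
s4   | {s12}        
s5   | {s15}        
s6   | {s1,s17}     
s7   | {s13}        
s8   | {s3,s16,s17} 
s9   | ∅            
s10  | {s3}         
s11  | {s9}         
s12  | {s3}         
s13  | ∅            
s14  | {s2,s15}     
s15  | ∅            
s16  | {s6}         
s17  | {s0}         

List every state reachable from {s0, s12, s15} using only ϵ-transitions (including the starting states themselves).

Start with {s0, s12, s15}.
From s0 via ϵ: add s11.
From s12 via ϵ: add s3.
From s3 via ϵ: add s16.
From s11 via ϵ: add s9.
From s16 via ϵ: add s6.
From s6 via ϵ: add s1, s17.
No new states can be added; the closed set is {s0, s1, s3, s6, s9, s11, s12, s15, s16, s17}.

{s0, s1, s3, s6, s9, s11, s12, s15, s16, s17}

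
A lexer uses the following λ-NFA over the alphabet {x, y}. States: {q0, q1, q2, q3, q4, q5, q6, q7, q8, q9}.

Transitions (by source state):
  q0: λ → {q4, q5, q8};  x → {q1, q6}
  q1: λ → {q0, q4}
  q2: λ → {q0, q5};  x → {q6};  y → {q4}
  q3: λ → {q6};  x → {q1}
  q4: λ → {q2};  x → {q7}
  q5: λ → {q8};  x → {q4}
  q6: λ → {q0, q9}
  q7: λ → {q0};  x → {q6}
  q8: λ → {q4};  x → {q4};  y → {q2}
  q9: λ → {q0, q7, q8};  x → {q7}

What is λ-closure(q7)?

Start with {q7}.
From q7 via λ: add q0.
From q0 via λ: add q4, q5, q8.
From q4 via λ: add q2.
No new states can be added; the closed set is {q0, q2, q4, q5, q7, q8}.

{q0, q2, q4, q5, q7, q8}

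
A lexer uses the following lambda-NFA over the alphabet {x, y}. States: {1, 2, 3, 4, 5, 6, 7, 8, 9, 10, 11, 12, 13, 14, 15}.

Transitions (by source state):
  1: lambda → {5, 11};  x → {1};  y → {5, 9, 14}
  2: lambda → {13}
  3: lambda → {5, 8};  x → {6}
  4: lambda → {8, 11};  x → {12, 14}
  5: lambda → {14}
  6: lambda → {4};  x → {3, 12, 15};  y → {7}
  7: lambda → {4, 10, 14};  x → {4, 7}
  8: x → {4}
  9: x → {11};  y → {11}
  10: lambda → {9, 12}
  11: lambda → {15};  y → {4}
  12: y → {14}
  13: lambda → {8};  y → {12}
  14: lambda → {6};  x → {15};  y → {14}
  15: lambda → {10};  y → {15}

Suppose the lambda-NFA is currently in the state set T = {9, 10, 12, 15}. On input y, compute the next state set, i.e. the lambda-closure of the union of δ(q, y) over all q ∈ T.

9 on y → {11}.
12 on y → {14}.
15 on y → {15}.
No y-transition from 10.
Union after reading y: {11, 14, 15}.
Now take the lambda-closure:
From 14 via lambda: add 6.
From 15 via lambda: add 10.
From 6 via lambda: add 4.
From 10 via lambda: add 9, 12.
From 4 via lambda: add 8.
No new states can be added; the closed set is {4, 6, 8, 9, 10, 11, 12, 14, 15}.

{4, 6, 8, 9, 10, 11, 12, 14, 15}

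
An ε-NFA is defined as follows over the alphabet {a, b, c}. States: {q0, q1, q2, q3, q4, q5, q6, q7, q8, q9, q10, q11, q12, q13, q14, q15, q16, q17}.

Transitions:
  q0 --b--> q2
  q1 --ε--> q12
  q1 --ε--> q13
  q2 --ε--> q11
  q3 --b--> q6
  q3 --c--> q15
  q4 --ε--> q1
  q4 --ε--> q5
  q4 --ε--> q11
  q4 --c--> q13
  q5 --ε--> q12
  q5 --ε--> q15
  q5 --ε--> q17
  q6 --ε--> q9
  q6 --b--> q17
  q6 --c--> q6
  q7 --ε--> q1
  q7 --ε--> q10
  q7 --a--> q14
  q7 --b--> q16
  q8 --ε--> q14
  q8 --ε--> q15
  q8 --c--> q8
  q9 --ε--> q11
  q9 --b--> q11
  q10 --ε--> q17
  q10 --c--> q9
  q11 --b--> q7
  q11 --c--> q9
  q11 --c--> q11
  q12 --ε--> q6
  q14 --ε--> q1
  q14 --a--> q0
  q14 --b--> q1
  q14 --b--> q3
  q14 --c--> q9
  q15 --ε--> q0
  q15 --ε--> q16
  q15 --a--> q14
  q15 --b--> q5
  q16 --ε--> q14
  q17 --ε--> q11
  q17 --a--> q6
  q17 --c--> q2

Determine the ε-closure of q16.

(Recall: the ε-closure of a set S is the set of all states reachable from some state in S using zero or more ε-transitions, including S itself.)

{q1, q6, q9, q11, q12, q13, q14, q16}

Start with {q16}.
From q16 via ε: add q14.
From q14 via ε: add q1.
From q1 via ε: add q12, q13.
From q12 via ε: add q6.
From q6 via ε: add q9.
From q9 via ε: add q11.
No new states can be added; the closed set is {q1, q6, q9, q11, q12, q13, q14, q16}.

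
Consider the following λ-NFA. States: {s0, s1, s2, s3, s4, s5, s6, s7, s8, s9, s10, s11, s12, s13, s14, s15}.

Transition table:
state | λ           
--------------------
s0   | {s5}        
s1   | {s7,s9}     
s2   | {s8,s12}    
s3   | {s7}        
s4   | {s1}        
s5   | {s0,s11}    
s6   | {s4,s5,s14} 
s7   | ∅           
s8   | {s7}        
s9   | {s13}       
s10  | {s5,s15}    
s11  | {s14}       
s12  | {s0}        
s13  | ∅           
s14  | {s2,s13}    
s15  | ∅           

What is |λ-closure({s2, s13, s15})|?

Start with {s2, s13, s15}.
From s2 via λ: add s8, s12.
From s8 via λ: add s7.
From s12 via λ: add s0.
From s0 via λ: add s5.
From s5 via λ: add s11.
From s11 via λ: add s14.
λ-closure = {s0, s2, s5, s7, s8, s11, s12, s13, s14, s15}, which has 10 states.

10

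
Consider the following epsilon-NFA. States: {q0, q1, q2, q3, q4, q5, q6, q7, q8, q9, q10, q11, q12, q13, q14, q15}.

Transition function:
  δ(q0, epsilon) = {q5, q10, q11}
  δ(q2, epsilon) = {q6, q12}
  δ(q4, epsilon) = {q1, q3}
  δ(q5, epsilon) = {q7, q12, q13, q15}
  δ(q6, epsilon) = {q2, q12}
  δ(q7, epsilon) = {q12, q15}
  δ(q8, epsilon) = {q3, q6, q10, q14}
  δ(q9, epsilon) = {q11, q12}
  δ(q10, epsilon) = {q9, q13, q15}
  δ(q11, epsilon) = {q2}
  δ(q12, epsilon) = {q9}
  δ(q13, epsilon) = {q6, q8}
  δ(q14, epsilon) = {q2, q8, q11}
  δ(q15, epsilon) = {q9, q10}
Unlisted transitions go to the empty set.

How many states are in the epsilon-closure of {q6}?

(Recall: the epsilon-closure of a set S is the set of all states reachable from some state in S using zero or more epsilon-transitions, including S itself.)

Start with {q6}.
From q6 via epsilon: add q2, q12.
From q12 via epsilon: add q9.
From q9 via epsilon: add q11.
epsilon-closure = {q2, q6, q9, q11, q12}, which has 5 states.

5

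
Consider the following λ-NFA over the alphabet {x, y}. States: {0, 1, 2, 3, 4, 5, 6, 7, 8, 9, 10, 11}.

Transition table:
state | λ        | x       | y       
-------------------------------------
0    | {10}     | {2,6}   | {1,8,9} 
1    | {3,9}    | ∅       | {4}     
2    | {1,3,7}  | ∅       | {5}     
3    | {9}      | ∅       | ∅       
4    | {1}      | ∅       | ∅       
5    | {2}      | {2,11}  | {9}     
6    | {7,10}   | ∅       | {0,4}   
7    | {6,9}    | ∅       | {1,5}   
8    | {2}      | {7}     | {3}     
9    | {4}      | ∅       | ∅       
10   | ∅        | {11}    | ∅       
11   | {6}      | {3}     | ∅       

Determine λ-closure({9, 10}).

{1, 3, 4, 9, 10}

Start with {9, 10}.
From 9 via λ: add 4.
From 4 via λ: add 1.
From 1 via λ: add 3.
No new states can be added; the closed set is {1, 3, 4, 9, 10}.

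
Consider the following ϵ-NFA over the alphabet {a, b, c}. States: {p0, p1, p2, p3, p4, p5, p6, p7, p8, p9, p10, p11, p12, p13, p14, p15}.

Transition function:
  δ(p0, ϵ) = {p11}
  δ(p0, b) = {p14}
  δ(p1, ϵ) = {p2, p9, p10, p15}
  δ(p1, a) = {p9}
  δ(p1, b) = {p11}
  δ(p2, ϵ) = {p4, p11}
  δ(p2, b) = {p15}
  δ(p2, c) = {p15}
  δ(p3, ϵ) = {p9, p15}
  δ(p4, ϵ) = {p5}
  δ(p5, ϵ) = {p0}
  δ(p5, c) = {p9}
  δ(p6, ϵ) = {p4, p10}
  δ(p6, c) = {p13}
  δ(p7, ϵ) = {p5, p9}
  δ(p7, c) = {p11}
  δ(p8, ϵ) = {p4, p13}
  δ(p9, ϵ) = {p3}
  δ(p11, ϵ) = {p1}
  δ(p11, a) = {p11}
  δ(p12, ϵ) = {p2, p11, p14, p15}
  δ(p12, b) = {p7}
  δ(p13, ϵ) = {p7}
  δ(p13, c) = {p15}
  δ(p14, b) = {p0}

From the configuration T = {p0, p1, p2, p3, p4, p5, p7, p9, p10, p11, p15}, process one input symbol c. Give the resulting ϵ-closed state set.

{p0, p1, p2, p3, p4, p5, p9, p10, p11, p15}

p2 on c → {p15}.
p5 on c → {p9}.
p7 on c → {p11}.
No c-transition from p0, p1, p3, p4, p9, p10, p11, p15.
Union after reading c: {p9, p11, p15}.
Now take the ϵ-closure:
From p9 via ϵ: add p3.
From p11 via ϵ: add p1.
From p1 via ϵ: add p2, p10.
From p2 via ϵ: add p4.
From p4 via ϵ: add p5.
From p5 via ϵ: add p0.
No new states can be added; the closed set is {p0, p1, p2, p3, p4, p5, p9, p10, p11, p15}.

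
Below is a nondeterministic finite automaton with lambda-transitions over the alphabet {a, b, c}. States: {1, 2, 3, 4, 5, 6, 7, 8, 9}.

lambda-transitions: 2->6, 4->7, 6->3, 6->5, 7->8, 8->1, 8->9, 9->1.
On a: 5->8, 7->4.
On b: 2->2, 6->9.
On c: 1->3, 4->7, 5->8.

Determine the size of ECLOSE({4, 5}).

Start with {4, 5}.
From 4 via lambda: add 7.
From 7 via lambda: add 8.
From 8 via lambda: add 1, 9.
lambda-closure = {1, 4, 5, 7, 8, 9}, which has 6 states.

6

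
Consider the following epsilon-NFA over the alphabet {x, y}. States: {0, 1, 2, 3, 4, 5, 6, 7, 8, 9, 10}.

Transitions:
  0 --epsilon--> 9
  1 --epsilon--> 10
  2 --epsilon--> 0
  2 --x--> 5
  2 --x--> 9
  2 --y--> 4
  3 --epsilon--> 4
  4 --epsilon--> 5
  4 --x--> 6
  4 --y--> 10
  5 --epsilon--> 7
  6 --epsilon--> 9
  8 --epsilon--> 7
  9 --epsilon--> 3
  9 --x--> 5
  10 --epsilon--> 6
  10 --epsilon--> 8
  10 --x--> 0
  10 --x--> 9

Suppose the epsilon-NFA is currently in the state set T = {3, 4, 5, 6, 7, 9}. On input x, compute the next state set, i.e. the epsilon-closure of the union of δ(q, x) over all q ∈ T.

{3, 4, 5, 6, 7, 9}

4 on x → {6}.
9 on x → {5}.
No x-transition from 3, 5, 6, 7.
Union after reading x: {5, 6}.
Now take the epsilon-closure:
From 5 via epsilon: add 7.
From 6 via epsilon: add 9.
From 9 via epsilon: add 3.
From 3 via epsilon: add 4.
No new states can be added; the closed set is {3, 4, 5, 6, 7, 9}.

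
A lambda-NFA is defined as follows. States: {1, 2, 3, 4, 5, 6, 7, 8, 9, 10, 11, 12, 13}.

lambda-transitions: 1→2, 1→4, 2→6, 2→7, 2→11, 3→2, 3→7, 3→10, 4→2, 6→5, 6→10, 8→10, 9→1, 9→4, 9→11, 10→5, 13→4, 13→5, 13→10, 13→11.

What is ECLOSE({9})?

Start with {9}.
From 9 via lambda: add 1, 4, 11.
From 1 via lambda: add 2.
From 2 via lambda: add 6, 7.
From 6 via lambda: add 5, 10.
No new states can be added; the closed set is {1, 2, 4, 5, 6, 7, 9, 10, 11}.

{1, 2, 4, 5, 6, 7, 9, 10, 11}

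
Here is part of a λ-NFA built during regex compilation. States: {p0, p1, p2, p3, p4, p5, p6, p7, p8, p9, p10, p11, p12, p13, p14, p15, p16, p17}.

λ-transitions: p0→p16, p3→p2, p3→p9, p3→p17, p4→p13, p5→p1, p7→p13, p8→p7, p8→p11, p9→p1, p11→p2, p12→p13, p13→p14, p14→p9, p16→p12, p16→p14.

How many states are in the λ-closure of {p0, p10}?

Start with {p0, p10}.
From p0 via λ: add p16.
From p16 via λ: add p12, p14.
From p12 via λ: add p13.
From p14 via λ: add p9.
From p9 via λ: add p1.
λ-closure = {p0, p1, p9, p10, p12, p13, p14, p16}, which has 8 states.

8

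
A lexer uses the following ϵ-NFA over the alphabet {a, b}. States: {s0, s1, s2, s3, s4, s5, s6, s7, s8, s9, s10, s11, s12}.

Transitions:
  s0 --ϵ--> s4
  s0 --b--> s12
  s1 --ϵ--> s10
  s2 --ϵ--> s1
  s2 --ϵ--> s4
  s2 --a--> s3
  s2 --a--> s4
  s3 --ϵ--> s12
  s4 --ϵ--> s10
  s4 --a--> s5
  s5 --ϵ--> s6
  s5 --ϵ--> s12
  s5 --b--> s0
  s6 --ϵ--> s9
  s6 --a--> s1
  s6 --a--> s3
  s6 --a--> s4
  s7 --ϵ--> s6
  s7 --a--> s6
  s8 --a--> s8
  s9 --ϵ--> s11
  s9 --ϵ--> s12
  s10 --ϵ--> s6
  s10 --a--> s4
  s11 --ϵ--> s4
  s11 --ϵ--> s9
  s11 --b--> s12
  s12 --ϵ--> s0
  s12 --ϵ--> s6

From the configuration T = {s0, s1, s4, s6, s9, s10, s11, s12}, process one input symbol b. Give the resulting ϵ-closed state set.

s0 on b → {s12}.
s11 on b → {s12}.
No b-transition from s1, s4, s6, s9, s10, s12.
Union after reading b: {s12}.
Now take the ϵ-closure:
From s12 via ϵ: add s0, s6.
From s0 via ϵ: add s4.
From s6 via ϵ: add s9.
From s4 via ϵ: add s10.
From s9 via ϵ: add s11.
No new states can be added; the closed set is {s0, s4, s6, s9, s10, s11, s12}.

{s0, s4, s6, s9, s10, s11, s12}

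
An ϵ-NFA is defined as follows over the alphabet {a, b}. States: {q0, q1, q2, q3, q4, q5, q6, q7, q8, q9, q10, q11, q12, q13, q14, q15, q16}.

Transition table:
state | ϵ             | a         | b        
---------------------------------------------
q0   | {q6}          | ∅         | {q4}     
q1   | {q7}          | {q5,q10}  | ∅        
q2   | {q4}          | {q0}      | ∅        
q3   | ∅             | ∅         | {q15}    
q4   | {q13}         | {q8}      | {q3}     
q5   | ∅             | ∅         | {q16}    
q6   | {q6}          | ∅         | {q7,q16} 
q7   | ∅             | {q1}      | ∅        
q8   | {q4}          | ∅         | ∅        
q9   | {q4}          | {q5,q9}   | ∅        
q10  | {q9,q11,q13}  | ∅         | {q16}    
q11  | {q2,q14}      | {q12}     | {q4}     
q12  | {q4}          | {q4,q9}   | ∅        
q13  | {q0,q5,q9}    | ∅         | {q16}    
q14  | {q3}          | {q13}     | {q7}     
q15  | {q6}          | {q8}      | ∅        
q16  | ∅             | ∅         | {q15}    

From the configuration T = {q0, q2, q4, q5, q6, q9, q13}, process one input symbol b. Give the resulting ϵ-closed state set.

{q0, q3, q4, q5, q6, q7, q9, q13, q16}

q0 on b → {q4}.
q4 on b → {q3}.
q5 on b → {q16}.
q6 on b → {q7, q16}.
q13 on b → {q16}.
No b-transition from q2, q9.
Union after reading b: {q3, q4, q7, q16}.
Now take the ϵ-closure:
From q4 via ϵ: add q13.
From q13 via ϵ: add q0, q5, q9.
From q0 via ϵ: add q6.
No new states can be added; the closed set is {q0, q3, q4, q5, q6, q7, q9, q13, q16}.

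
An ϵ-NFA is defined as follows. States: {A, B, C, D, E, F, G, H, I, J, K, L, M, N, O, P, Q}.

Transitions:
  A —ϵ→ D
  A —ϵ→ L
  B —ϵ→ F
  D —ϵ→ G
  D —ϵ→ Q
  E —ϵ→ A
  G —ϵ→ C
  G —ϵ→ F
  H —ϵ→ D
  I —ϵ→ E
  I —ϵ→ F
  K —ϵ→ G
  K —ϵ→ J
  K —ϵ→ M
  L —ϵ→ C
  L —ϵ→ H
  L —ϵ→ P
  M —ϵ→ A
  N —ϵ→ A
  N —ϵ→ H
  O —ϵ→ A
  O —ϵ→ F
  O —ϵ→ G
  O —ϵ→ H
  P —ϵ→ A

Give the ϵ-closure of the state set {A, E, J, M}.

Start with {A, E, J, M}.
From A via ϵ: add D, L.
From D via ϵ: add G, Q.
From L via ϵ: add C, H, P.
From G via ϵ: add F.
No new states can be added; the closed set is {A, C, D, E, F, G, H, J, L, M, P, Q}.

{A, C, D, E, F, G, H, J, L, M, P, Q}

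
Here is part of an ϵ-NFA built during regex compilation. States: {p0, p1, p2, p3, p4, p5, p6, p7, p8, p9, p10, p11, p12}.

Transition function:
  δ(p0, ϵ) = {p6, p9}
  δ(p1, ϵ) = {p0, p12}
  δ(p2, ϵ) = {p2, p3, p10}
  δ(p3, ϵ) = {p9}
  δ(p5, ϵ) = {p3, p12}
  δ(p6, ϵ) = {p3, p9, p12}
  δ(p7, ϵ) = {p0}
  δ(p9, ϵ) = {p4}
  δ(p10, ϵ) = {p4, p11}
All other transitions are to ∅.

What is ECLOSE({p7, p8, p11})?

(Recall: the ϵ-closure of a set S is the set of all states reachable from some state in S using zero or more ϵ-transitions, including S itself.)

Start with {p7, p8, p11}.
From p7 via ϵ: add p0.
From p0 via ϵ: add p6, p9.
From p6 via ϵ: add p3, p12.
From p9 via ϵ: add p4.
No new states can be added; the closed set is {p0, p3, p4, p6, p7, p8, p9, p11, p12}.

{p0, p3, p4, p6, p7, p8, p9, p11, p12}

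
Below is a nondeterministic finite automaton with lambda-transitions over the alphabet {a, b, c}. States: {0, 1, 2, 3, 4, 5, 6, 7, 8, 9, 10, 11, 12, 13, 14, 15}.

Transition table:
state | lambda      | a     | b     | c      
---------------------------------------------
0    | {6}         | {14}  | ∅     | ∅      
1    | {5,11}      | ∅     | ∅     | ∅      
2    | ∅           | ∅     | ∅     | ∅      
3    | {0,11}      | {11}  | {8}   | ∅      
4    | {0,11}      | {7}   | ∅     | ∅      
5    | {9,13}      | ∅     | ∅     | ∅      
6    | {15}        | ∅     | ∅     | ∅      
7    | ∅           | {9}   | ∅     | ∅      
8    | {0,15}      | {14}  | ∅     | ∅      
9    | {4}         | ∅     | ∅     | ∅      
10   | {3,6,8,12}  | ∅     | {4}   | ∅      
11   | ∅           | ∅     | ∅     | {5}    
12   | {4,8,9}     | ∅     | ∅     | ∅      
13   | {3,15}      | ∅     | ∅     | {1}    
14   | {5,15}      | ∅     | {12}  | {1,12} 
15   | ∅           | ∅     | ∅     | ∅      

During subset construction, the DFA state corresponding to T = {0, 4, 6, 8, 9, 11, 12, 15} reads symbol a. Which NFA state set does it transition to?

0 on a → {14}.
4 on a → {7}.
8 on a → {14}.
No a-transition from 6, 9, 11, 12, 15.
Union after reading a: {7, 14}.
Now take the lambda-closure:
From 14 via lambda: add 5, 15.
From 5 via lambda: add 9, 13.
From 9 via lambda: add 4.
From 13 via lambda: add 3.
From 3 via lambda: add 0, 11.
From 0 via lambda: add 6.
No new states can be added; the closed set is {0, 3, 4, 5, 6, 7, 9, 11, 13, 14, 15}.

{0, 3, 4, 5, 6, 7, 9, 11, 13, 14, 15}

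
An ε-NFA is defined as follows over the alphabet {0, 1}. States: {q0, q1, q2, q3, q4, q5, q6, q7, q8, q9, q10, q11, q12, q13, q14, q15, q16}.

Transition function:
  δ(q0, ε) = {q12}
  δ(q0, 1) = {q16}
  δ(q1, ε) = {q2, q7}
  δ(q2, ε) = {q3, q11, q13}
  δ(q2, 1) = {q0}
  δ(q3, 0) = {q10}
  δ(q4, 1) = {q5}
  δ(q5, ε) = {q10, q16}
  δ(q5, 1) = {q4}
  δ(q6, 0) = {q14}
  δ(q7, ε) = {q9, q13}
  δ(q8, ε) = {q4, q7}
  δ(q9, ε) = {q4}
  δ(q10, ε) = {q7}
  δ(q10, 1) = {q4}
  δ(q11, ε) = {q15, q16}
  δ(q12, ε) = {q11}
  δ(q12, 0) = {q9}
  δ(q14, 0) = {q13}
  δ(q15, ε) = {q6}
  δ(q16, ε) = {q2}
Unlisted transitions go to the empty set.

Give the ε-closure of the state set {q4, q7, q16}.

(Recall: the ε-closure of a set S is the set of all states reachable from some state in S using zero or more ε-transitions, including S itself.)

Start with {q4, q7, q16}.
From q7 via ε: add q9, q13.
From q16 via ε: add q2.
From q2 via ε: add q3, q11.
From q11 via ε: add q15.
From q15 via ε: add q6.
No new states can be added; the closed set is {q2, q3, q4, q6, q7, q9, q11, q13, q15, q16}.

{q2, q3, q4, q6, q7, q9, q11, q13, q15, q16}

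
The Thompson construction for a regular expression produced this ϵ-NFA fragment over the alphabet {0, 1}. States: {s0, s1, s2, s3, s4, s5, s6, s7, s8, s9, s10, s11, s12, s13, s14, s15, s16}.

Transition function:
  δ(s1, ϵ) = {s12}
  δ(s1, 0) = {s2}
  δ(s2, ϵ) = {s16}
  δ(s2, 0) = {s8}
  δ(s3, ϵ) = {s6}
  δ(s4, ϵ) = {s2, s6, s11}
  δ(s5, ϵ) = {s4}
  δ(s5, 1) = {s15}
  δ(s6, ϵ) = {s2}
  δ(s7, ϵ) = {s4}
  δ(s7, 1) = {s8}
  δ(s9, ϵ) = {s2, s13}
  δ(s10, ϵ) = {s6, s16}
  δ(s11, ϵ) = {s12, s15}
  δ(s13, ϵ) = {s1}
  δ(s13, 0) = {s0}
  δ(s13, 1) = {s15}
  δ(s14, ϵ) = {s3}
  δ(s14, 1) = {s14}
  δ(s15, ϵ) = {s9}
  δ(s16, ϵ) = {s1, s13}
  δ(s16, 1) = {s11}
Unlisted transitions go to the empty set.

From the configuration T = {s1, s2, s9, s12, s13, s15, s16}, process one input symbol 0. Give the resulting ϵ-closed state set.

{s0, s1, s2, s8, s12, s13, s16}

s1 on 0 → {s2}.
s2 on 0 → {s8}.
s13 on 0 → {s0}.
No 0-transition from s9, s12, s15, s16.
Union after reading 0: {s0, s2, s8}.
Now take the ϵ-closure:
From s2 via ϵ: add s16.
From s16 via ϵ: add s1, s13.
From s1 via ϵ: add s12.
No new states can be added; the closed set is {s0, s1, s2, s8, s12, s13, s16}.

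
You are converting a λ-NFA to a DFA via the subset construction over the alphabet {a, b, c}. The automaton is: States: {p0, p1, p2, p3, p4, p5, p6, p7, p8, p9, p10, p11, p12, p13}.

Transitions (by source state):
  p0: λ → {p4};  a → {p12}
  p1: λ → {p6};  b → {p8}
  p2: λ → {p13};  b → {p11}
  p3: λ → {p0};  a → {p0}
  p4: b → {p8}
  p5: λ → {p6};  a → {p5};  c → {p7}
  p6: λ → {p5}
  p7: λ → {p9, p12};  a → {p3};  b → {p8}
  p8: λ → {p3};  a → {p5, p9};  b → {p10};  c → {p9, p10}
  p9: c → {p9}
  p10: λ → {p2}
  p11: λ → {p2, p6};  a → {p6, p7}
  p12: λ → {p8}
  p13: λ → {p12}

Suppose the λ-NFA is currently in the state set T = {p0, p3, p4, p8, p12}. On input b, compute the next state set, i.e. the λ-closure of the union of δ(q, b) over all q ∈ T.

p4 on b → {p8}.
p8 on b → {p10}.
No b-transition from p0, p3, p12.
Union after reading b: {p8, p10}.
Now take the λ-closure:
From p8 via λ: add p3.
From p10 via λ: add p2.
From p2 via λ: add p13.
From p3 via λ: add p0.
From p0 via λ: add p4.
From p13 via λ: add p12.
No new states can be added; the closed set is {p0, p2, p3, p4, p8, p10, p12, p13}.

{p0, p2, p3, p4, p8, p10, p12, p13}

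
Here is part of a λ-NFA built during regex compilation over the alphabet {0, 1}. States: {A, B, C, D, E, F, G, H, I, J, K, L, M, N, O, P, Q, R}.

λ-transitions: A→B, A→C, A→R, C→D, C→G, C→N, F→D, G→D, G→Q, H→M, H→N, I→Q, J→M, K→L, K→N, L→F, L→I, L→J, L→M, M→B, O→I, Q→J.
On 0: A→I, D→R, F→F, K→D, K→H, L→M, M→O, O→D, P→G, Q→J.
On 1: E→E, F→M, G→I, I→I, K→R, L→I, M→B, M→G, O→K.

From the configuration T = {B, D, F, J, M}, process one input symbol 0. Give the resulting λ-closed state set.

D on 0 → {R}.
F on 0 → {F}.
M on 0 → {O}.
No 0-transition from B, J.
Union after reading 0: {F, O, R}.
Now take the λ-closure:
From F via λ: add D.
From O via λ: add I.
From I via λ: add Q.
From Q via λ: add J.
From J via λ: add M.
From M via λ: add B.
No new states can be added; the closed set is {B, D, F, I, J, M, O, Q, R}.

{B, D, F, I, J, M, O, Q, R}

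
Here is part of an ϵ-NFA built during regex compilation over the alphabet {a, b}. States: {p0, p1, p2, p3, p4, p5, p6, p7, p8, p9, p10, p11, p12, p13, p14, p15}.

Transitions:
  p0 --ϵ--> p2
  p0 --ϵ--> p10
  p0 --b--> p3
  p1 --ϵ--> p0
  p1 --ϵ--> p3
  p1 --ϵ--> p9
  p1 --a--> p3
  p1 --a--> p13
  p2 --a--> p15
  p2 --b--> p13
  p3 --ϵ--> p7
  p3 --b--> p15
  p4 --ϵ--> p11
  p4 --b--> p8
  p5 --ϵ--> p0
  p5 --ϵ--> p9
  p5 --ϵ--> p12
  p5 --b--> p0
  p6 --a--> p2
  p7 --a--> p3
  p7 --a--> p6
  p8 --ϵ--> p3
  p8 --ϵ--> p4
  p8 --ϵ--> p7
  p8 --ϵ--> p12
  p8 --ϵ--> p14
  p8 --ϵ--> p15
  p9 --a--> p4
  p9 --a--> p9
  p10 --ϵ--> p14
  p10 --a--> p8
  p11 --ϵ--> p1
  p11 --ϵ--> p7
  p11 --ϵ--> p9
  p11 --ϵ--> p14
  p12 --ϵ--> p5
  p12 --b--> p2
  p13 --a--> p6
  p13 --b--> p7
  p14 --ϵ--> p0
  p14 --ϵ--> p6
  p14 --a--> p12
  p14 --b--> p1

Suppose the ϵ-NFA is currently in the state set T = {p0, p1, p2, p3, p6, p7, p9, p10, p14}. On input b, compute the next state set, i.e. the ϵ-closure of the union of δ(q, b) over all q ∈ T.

{p0, p1, p2, p3, p6, p7, p9, p10, p13, p14, p15}

p0 on b → {p3}.
p2 on b → {p13}.
p3 on b → {p15}.
p14 on b → {p1}.
No b-transition from p1, p6, p7, p9, p10.
Union after reading b: {p1, p3, p13, p15}.
Now take the ϵ-closure:
From p1 via ϵ: add p0, p9.
From p3 via ϵ: add p7.
From p0 via ϵ: add p2, p10.
From p10 via ϵ: add p14.
From p14 via ϵ: add p6.
No new states can be added; the closed set is {p0, p1, p2, p3, p6, p7, p9, p10, p13, p14, p15}.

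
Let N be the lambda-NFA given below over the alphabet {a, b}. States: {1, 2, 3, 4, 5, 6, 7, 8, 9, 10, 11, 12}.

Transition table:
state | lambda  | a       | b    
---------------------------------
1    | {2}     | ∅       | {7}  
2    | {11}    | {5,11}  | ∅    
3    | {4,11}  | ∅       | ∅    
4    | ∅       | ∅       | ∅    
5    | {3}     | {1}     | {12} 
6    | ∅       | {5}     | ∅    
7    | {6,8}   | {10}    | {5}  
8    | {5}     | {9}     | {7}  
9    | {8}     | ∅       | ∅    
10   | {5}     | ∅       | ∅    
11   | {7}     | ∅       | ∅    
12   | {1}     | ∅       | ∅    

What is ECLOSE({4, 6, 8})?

Start with {4, 6, 8}.
From 8 via lambda: add 5.
From 5 via lambda: add 3.
From 3 via lambda: add 11.
From 11 via lambda: add 7.
No new states can be added; the closed set is {3, 4, 5, 6, 7, 8, 11}.

{3, 4, 5, 6, 7, 8, 11}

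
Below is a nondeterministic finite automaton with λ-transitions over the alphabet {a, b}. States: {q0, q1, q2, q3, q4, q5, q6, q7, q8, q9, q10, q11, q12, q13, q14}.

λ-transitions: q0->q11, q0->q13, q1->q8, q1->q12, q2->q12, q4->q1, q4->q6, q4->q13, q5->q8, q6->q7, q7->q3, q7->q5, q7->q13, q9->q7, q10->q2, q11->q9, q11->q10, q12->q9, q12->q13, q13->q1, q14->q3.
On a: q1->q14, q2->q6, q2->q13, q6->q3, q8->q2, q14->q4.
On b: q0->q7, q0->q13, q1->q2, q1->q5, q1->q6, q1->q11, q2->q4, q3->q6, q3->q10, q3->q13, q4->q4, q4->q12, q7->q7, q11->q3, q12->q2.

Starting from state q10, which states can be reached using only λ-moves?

{q1, q2, q3, q5, q7, q8, q9, q10, q12, q13}

Start with {q10}.
From q10 via λ: add q2.
From q2 via λ: add q12.
From q12 via λ: add q9, q13.
From q9 via λ: add q7.
From q13 via λ: add q1.
From q1 via λ: add q8.
From q7 via λ: add q3, q5.
No new states can be added; the closed set is {q1, q2, q3, q5, q7, q8, q9, q10, q12, q13}.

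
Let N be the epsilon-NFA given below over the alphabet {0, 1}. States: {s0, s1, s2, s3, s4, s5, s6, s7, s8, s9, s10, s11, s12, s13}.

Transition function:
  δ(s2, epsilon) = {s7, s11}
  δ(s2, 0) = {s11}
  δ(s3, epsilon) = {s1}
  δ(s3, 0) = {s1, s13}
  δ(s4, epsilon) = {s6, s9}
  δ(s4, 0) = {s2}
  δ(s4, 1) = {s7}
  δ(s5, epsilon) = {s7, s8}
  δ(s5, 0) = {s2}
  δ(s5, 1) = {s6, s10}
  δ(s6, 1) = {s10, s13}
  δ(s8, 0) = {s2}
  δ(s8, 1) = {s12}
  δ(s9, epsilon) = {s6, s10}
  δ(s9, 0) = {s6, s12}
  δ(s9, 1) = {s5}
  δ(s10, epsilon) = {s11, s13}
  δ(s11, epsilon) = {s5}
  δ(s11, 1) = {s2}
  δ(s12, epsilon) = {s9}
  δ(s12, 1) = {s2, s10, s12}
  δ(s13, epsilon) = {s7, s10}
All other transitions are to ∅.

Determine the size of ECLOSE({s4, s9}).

Start with {s4, s9}.
From s4 via epsilon: add s6.
From s9 via epsilon: add s10.
From s10 via epsilon: add s11, s13.
From s11 via epsilon: add s5.
From s13 via epsilon: add s7.
From s5 via epsilon: add s8.
epsilon-closure = {s4, s5, s6, s7, s8, s9, s10, s11, s13}, which has 9 states.

9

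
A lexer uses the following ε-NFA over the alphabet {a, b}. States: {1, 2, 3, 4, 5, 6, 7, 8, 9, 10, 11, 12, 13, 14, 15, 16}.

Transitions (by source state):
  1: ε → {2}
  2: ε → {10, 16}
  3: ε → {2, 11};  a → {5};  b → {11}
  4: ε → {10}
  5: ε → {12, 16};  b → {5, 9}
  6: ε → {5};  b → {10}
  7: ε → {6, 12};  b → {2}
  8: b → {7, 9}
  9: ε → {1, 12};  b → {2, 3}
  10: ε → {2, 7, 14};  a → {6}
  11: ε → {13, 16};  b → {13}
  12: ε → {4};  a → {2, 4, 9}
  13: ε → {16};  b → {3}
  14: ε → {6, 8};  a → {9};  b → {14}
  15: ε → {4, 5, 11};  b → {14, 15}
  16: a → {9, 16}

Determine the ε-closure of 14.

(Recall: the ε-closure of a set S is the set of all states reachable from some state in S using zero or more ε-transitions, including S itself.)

Start with {14}.
From 14 via ε: add 6, 8.
From 6 via ε: add 5.
From 5 via ε: add 12, 16.
From 12 via ε: add 4.
From 4 via ε: add 10.
From 10 via ε: add 2, 7.
No new states can be added; the closed set is {2, 4, 5, 6, 7, 8, 10, 12, 14, 16}.

{2, 4, 5, 6, 7, 8, 10, 12, 14, 16}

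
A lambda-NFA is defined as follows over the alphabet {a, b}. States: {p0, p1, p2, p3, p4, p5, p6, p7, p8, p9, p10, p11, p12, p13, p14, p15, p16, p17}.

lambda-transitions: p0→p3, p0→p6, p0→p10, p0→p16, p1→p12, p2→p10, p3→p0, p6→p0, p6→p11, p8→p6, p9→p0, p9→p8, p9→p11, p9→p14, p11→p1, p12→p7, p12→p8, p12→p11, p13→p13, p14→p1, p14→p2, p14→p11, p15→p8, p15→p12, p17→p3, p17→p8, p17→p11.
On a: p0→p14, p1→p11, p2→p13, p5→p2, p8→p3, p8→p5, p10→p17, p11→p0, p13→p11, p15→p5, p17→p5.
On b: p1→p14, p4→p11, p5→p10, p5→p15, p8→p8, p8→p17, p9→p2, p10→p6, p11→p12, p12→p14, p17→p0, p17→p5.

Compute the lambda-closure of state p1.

Start with {p1}.
From p1 via lambda: add p12.
From p12 via lambda: add p7, p8, p11.
From p8 via lambda: add p6.
From p6 via lambda: add p0.
From p0 via lambda: add p3, p10, p16.
No new states can be added; the closed set is {p0, p1, p3, p6, p7, p8, p10, p11, p12, p16}.

{p0, p1, p3, p6, p7, p8, p10, p11, p12, p16}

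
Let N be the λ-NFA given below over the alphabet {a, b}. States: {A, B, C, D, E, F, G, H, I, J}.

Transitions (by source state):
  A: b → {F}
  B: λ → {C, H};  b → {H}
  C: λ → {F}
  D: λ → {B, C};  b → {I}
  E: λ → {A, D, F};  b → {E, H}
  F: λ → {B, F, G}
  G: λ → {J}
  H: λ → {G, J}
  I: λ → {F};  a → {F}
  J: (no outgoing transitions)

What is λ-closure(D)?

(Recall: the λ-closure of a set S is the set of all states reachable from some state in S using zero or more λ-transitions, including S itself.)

{B, C, D, F, G, H, J}

Start with {D}.
From D via λ: add B, C.
From B via λ: add H.
From C via λ: add F.
From F via λ: add G.
From H via λ: add J.
No new states can be added; the closed set is {B, C, D, F, G, H, J}.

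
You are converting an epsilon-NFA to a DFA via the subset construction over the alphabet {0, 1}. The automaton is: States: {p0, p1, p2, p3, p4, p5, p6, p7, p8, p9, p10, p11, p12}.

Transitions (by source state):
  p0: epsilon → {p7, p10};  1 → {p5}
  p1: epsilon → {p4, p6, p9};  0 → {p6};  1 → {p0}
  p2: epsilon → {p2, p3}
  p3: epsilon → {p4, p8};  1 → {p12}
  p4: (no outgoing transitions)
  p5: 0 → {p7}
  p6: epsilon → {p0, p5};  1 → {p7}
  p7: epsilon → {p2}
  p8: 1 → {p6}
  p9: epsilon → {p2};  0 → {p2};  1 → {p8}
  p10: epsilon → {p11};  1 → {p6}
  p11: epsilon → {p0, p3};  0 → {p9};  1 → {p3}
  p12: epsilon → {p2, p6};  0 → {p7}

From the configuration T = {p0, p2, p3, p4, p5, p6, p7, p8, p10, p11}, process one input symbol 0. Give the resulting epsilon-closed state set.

p5 on 0 → {p7}.
p11 on 0 → {p9}.
No 0-transition from p0, p2, p3, p4, p6, p7, p8, p10.
Union after reading 0: {p7, p9}.
Now take the epsilon-closure:
From p7 via epsilon: add p2.
From p2 via epsilon: add p3.
From p3 via epsilon: add p4, p8.
No new states can be added; the closed set is {p2, p3, p4, p7, p8, p9}.

{p2, p3, p4, p7, p8, p9}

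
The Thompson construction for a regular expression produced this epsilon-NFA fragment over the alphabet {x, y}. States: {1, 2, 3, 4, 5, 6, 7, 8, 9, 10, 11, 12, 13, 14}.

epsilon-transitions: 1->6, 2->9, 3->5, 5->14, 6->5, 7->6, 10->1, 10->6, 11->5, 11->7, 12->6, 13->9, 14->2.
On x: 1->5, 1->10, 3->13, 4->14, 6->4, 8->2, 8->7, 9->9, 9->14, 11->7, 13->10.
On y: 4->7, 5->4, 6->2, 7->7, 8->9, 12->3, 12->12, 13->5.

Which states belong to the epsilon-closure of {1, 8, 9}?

Start with {1, 8, 9}.
From 1 via epsilon: add 6.
From 6 via epsilon: add 5.
From 5 via epsilon: add 14.
From 14 via epsilon: add 2.
No new states can be added; the closed set is {1, 2, 5, 6, 8, 9, 14}.

{1, 2, 5, 6, 8, 9, 14}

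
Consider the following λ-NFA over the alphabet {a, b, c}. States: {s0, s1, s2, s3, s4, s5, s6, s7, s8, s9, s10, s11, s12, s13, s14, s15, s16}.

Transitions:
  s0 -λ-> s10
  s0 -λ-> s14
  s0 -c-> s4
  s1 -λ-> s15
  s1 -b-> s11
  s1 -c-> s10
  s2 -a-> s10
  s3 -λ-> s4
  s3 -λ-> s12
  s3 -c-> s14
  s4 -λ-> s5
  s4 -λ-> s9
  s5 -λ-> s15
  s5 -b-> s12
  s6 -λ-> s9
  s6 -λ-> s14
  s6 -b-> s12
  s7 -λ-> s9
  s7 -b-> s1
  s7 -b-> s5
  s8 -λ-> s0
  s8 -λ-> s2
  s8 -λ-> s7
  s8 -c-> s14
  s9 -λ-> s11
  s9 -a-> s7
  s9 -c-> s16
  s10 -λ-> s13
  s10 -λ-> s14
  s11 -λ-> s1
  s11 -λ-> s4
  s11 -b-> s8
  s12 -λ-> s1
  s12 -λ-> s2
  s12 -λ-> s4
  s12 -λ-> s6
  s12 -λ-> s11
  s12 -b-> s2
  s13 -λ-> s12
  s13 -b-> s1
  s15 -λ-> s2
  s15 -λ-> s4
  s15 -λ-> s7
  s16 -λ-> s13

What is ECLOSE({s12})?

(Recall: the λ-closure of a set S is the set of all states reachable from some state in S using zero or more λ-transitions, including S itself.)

{s1, s2, s4, s5, s6, s7, s9, s11, s12, s14, s15}

Start with {s12}.
From s12 via λ: add s1, s2, s4, s6, s11.
From s1 via λ: add s15.
From s4 via λ: add s5, s9.
From s6 via λ: add s14.
From s15 via λ: add s7.
No new states can be added; the closed set is {s1, s2, s4, s5, s6, s7, s9, s11, s12, s14, s15}.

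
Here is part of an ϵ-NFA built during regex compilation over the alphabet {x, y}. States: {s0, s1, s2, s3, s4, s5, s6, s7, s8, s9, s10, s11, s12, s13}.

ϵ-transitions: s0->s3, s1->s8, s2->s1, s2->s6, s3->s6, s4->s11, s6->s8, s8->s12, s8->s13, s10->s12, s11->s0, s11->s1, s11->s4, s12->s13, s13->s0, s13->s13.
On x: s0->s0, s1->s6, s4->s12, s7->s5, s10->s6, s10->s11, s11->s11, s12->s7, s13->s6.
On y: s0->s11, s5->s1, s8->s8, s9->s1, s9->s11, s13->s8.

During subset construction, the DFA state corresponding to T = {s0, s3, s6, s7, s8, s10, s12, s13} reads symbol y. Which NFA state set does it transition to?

s0 on y → {s11}.
s8 on y → {s8}.
s13 on y → {s8}.
No y-transition from s3, s6, s7, s10, s12.
Union after reading y: {s8, s11}.
Now take the ϵ-closure:
From s8 via ϵ: add s12, s13.
From s11 via ϵ: add s0, s1, s4.
From s0 via ϵ: add s3.
From s3 via ϵ: add s6.
No new states can be added; the closed set is {s0, s1, s3, s4, s6, s8, s11, s12, s13}.

{s0, s1, s3, s4, s6, s8, s11, s12, s13}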